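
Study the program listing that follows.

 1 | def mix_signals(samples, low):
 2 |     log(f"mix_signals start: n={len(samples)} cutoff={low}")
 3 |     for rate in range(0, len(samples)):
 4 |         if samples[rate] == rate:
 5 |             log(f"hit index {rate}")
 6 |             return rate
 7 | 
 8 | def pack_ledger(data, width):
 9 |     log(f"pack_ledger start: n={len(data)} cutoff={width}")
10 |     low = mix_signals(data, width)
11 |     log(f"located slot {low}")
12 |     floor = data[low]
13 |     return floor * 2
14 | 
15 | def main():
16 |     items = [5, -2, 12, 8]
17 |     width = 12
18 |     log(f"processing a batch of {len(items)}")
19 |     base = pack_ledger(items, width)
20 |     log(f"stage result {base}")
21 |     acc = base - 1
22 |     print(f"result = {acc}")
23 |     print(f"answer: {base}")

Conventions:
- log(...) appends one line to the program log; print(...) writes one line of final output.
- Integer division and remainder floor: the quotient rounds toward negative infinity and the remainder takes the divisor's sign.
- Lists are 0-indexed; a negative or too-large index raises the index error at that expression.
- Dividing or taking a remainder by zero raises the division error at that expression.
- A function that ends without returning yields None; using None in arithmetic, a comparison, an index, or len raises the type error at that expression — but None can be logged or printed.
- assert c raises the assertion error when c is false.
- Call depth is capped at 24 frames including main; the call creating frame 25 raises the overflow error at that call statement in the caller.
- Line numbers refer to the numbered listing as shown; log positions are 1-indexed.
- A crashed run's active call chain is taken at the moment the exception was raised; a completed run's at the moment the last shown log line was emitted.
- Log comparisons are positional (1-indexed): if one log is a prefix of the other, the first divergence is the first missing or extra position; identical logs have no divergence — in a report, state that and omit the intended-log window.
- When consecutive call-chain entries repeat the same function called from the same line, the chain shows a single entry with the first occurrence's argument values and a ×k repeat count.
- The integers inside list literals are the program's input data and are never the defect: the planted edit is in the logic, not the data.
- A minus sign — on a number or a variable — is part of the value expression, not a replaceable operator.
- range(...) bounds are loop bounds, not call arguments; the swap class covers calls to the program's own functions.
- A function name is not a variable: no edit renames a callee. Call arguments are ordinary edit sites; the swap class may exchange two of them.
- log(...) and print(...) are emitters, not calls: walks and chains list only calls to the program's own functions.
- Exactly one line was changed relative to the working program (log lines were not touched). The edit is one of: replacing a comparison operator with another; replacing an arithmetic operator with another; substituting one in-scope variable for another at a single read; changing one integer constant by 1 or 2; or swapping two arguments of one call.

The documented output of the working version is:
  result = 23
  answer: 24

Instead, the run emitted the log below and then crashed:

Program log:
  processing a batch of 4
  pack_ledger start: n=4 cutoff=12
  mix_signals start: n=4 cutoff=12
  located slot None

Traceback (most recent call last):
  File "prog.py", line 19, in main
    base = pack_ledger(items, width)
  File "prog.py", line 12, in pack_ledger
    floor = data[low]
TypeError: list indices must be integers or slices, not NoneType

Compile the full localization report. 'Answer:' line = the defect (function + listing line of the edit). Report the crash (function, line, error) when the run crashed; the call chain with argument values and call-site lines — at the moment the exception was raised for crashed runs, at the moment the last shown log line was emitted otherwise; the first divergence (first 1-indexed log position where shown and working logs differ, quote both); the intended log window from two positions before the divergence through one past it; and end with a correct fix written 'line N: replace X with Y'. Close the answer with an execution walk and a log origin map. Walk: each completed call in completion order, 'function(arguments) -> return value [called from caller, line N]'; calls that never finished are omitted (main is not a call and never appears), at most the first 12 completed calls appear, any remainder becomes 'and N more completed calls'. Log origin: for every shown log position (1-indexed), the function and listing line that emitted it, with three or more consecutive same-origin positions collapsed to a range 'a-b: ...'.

Answer: the defect is in mix_signals at line 4.
Key fact: Position 4 is the first bad log line: 'located slot None' should read 'hit index 2'.
Crash: pack_ledger, line 12, TypeError.
Call chain: main -> pack_ledger([5, -2, 12, 8], 12) (called at line 19).
First divergence: position 4 — the shown line 'located slot None' should read 'hit index 2'.
Intended log window:
  2: pack_ledger start: n=4 cutoff=12
  3: mix_signals start: n=4 cutoff=12
  4: hit index 2
  5: located slot 2
Execution walk:
  mix_signals([5, -2, 12, 8], 12) -> None  [called from pack_ledger, line 10]
Origin of each log line:
  1 — main, line 18
  2 — pack_ledger, line 9
  3 — mix_signals, line 2
  4 — pack_ledger, line 11
A correct fix: line 4: replace `samples[rate] == rate` with `samples[rate] == low`.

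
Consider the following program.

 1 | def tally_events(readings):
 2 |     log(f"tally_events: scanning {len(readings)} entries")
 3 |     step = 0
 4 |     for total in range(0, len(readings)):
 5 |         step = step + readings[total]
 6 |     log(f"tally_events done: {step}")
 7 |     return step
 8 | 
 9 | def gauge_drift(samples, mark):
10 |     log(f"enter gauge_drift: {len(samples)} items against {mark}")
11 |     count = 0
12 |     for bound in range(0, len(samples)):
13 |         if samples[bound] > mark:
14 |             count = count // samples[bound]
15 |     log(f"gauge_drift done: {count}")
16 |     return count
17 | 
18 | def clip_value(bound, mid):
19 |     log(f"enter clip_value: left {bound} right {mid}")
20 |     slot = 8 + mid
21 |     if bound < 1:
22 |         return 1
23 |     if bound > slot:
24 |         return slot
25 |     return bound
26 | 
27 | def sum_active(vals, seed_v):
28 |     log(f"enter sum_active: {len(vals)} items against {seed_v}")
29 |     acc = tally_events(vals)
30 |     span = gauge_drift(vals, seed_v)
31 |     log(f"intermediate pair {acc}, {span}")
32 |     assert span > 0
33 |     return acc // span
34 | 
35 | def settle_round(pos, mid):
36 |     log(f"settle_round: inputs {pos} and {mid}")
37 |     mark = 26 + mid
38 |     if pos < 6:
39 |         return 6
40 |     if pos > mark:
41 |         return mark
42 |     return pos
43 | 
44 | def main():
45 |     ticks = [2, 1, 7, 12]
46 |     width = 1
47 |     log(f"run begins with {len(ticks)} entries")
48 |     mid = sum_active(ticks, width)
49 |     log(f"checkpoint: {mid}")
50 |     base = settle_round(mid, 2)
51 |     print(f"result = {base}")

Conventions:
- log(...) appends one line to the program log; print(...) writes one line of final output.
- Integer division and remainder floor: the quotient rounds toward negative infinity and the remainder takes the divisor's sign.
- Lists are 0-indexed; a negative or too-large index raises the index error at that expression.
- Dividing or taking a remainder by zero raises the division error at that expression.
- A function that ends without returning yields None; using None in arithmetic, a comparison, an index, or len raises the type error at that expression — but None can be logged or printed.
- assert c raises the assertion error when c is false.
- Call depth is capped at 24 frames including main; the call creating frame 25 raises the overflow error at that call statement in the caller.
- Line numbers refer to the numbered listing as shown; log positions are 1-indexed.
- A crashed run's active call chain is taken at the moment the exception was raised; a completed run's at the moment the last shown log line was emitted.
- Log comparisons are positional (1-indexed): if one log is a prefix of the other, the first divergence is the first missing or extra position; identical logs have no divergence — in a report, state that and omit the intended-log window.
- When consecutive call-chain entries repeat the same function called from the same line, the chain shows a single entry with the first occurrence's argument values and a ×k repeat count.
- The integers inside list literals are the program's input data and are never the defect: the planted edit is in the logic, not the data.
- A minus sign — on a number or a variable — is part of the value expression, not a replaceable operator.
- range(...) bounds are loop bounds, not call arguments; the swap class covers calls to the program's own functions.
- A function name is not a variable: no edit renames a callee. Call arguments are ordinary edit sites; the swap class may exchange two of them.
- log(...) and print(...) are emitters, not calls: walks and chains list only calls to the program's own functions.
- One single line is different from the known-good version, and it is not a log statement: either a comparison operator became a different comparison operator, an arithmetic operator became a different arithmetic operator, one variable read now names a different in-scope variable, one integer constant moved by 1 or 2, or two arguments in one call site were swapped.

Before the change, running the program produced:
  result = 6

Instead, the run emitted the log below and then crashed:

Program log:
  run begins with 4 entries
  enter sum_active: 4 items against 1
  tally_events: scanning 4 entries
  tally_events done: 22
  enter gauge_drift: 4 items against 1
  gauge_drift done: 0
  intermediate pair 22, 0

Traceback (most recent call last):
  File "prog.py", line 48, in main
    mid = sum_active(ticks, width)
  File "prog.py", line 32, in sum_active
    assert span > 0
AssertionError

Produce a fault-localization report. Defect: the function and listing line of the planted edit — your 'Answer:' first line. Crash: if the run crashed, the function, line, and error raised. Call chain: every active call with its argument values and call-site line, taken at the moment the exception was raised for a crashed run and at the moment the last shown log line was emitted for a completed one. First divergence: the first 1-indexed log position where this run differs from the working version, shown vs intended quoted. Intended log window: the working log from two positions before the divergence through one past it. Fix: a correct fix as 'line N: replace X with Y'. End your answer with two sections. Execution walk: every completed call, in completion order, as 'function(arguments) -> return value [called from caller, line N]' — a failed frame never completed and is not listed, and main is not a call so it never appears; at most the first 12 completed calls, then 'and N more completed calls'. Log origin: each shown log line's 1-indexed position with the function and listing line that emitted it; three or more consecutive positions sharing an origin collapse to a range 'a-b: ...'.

Answer: the defect is in gauge_drift at line 14.
Key fact: Position 6 is the first bad log line: 'gauge_drift done: 0' should read 'gauge_drift done: 21'.
Crash: sum_active, line 32, AssertionError.
Call chain: main -> sum_active([2, 1, 7, 12], 1) (called at line 48).
First divergence: position 6 — the shown line 'gauge_drift done: 0' should read 'gauge_drift done: 21'.
Intended log window:
  4: tally_events done: 22
  5: enter gauge_drift: 4 items against 1
  6: gauge_drift done: 21
  7: intermediate pair 22, 21
Execution walk:
  tally_events([2, 1, 7, 12]) -> 22  [called from sum_active, line 29]
  gauge_drift([2, 1, 7, 12], 1) -> 0  [called from sum_active, line 30]
Origin of each log line:
  1 — main, line 47
  2 — sum_active, line 28
  3 — tally_events, line 2
  4 — tally_events, line 6
  5 — gauge_drift, line 10
  6 — gauge_drift, line 15
  7 — sum_active, line 31
A correct fix: line 14: replace `//` with `+`.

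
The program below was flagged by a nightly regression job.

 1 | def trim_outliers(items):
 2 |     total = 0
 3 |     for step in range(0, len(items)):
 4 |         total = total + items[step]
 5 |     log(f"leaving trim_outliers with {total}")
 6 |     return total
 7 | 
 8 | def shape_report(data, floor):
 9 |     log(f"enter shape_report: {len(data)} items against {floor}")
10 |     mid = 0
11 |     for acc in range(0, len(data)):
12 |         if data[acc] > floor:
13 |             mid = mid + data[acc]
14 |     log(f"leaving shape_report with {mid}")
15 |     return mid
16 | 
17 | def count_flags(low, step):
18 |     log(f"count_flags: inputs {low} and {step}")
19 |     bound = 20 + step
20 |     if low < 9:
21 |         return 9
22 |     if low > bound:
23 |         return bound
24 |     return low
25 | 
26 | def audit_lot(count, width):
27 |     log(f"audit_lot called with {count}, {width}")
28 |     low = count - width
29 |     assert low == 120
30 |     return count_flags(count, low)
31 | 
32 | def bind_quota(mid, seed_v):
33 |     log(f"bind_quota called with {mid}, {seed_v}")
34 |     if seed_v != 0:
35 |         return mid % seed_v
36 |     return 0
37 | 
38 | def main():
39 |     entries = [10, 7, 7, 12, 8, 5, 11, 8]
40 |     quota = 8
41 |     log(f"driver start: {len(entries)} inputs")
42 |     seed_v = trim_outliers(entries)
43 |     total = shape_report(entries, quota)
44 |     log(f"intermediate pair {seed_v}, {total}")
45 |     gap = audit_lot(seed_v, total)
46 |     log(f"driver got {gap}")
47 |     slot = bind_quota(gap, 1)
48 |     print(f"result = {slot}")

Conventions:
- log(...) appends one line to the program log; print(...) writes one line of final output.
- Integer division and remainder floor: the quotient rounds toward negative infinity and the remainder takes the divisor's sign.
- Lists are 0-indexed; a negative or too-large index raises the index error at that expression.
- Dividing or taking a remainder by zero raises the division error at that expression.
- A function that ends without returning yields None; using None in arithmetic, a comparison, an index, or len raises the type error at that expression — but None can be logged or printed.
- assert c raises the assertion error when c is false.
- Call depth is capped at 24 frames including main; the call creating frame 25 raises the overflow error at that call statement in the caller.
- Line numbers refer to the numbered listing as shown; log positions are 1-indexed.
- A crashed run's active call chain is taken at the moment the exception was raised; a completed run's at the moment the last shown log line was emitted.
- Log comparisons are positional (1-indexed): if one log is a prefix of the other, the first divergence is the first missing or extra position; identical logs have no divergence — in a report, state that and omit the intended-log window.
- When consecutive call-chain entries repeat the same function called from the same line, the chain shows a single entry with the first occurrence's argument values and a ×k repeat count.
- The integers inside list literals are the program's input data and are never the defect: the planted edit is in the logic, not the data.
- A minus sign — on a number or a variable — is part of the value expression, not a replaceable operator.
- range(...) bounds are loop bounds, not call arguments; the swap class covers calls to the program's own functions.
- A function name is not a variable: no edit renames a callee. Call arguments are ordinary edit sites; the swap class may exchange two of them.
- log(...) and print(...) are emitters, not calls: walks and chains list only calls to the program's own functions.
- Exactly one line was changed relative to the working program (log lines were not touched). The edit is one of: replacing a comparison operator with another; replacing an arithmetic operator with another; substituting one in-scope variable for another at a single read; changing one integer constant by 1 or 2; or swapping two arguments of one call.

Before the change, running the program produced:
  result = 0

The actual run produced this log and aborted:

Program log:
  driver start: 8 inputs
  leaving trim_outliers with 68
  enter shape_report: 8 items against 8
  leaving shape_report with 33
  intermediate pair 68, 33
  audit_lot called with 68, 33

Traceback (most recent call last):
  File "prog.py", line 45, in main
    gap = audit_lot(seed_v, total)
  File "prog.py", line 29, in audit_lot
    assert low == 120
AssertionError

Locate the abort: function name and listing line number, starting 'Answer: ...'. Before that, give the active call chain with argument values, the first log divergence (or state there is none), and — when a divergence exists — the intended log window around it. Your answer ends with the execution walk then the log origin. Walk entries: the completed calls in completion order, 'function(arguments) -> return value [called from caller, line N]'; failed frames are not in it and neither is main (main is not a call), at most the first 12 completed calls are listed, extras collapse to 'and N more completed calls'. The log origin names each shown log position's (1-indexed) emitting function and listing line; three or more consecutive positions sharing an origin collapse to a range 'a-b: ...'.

Answer: the error was raised in audit_lot, line 29.
Key observation: Only 6 log lines were emitted before the run died; the intended continuation was 'count_flags: inputs 68 and 35'.
Call chain: main -> audit_lot(68, 33) (called at line 45).
First divergence: position 7 — after 6 matching lines the faulty run goes silent; intended next line 'count_flags: inputs 68 and 35'.
Intended log window:
  5: intermediate pair 68, 33
  6: audit_lot called with 68, 33
  7: count_flags: inputs 68 and 35
  8: driver got 55
Execution walk:
  trim_outliers([10, 7, 7, 12, 8, 5, 11, 8]) -> 68  [called from main, line 42]
  shape_report([10, 7, 7, 12, 8, 5, 11, 8], 8) -> 33  [called from main, line 43]
Log origins:
  1: from main, line 41
  2: from trim_outliers, line 5
  3: from shape_report, line 9
  4: from shape_report, line 14
  5: from main, line 44
  6: from audit_lot, line 27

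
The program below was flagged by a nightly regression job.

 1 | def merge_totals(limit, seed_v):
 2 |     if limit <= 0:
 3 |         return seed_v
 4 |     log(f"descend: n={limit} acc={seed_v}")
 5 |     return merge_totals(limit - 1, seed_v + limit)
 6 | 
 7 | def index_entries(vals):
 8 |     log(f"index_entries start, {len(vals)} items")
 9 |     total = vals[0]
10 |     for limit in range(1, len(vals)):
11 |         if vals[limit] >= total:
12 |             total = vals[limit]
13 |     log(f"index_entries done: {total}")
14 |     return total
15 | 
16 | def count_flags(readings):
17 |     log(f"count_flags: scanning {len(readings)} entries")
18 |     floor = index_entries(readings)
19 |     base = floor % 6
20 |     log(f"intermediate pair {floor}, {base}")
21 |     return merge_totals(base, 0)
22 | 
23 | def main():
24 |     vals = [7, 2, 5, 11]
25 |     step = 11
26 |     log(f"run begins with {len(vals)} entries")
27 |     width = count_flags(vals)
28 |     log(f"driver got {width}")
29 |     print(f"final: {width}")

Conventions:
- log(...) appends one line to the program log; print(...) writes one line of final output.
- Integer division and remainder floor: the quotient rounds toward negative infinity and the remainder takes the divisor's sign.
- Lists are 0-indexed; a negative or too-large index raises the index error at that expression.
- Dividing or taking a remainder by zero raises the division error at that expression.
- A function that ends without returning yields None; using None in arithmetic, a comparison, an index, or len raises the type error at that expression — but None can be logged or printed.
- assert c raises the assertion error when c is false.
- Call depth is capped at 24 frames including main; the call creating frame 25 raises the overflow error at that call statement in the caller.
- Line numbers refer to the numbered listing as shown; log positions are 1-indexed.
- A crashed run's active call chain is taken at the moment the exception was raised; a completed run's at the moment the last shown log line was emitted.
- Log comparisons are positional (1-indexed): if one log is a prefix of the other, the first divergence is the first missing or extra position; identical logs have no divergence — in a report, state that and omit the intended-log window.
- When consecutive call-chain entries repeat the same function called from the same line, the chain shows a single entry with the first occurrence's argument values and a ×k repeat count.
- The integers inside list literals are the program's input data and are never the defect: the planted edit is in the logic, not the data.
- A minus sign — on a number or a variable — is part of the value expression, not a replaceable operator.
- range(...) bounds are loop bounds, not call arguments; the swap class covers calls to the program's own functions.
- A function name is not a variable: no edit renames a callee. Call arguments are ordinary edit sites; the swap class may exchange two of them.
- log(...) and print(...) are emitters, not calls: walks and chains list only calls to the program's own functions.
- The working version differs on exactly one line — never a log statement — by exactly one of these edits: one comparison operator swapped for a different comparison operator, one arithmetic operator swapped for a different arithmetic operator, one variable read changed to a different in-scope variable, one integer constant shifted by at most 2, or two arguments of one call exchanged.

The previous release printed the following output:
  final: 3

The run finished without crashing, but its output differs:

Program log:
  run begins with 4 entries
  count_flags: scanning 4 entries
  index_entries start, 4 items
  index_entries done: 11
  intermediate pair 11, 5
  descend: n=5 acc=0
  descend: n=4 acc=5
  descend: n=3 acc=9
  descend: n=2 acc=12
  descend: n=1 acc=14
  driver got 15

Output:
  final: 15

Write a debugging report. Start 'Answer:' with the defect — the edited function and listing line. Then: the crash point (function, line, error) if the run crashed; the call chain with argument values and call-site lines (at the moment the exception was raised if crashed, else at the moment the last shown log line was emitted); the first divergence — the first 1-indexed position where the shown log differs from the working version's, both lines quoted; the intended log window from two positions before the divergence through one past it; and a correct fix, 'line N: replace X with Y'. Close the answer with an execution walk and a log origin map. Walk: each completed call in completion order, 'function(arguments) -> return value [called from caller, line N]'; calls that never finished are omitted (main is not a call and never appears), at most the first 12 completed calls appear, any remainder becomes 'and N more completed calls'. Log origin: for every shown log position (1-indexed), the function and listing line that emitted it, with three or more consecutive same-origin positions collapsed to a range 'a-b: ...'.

Answer: the defect is in index_entries at line 11.
Core observation: Position 4 is the first bad log line: 'index_entries done: 11' should read 'index_entries done: 2'.
Call chain: main.
First divergence: at position 4 the run shows 'index_entries done: 11' where the working version logs 'index_entries done: 2'.
Intended log window:
  2: count_flags: scanning 4 entries
  3: index_entries start, 4 items
  4: index_entries done: 2
  5: intermediate pair 2, 2
Execution walk:
  index_entries([7, 2, 5, 11]) -> 11  [called from count_flags, line 18]
  merge_totals(0, 15) -> 15  [called from merge_totals, line 5]
  merge_totals(1, 14) -> 15  [called from merge_totals, line 5]
  merge_totals(2, 12) -> 15  [called from merge_totals, line 5]
  merge_totals(3, 9) -> 15  [called from merge_totals, line 5]
  merge_totals(4, 5) -> 15  [called from merge_totals, line 5]
  merge_totals(5, 0) -> 15  [called from count_flags, line 21]
  count_flags([7, 2, 5, 11]) -> 15  [called from main, line 27]
Log origins:
  1: logged in main at line 26
  2: logged in count_flags at line 17
  3: logged in index_entries at line 8
  4: logged in index_entries at line 13
  5: logged in count_flags at line 20
  6-10: logged in merge_totals at line 4
  11: logged in main at line 28
A correct fix: line 11: replace `>=` with `<`.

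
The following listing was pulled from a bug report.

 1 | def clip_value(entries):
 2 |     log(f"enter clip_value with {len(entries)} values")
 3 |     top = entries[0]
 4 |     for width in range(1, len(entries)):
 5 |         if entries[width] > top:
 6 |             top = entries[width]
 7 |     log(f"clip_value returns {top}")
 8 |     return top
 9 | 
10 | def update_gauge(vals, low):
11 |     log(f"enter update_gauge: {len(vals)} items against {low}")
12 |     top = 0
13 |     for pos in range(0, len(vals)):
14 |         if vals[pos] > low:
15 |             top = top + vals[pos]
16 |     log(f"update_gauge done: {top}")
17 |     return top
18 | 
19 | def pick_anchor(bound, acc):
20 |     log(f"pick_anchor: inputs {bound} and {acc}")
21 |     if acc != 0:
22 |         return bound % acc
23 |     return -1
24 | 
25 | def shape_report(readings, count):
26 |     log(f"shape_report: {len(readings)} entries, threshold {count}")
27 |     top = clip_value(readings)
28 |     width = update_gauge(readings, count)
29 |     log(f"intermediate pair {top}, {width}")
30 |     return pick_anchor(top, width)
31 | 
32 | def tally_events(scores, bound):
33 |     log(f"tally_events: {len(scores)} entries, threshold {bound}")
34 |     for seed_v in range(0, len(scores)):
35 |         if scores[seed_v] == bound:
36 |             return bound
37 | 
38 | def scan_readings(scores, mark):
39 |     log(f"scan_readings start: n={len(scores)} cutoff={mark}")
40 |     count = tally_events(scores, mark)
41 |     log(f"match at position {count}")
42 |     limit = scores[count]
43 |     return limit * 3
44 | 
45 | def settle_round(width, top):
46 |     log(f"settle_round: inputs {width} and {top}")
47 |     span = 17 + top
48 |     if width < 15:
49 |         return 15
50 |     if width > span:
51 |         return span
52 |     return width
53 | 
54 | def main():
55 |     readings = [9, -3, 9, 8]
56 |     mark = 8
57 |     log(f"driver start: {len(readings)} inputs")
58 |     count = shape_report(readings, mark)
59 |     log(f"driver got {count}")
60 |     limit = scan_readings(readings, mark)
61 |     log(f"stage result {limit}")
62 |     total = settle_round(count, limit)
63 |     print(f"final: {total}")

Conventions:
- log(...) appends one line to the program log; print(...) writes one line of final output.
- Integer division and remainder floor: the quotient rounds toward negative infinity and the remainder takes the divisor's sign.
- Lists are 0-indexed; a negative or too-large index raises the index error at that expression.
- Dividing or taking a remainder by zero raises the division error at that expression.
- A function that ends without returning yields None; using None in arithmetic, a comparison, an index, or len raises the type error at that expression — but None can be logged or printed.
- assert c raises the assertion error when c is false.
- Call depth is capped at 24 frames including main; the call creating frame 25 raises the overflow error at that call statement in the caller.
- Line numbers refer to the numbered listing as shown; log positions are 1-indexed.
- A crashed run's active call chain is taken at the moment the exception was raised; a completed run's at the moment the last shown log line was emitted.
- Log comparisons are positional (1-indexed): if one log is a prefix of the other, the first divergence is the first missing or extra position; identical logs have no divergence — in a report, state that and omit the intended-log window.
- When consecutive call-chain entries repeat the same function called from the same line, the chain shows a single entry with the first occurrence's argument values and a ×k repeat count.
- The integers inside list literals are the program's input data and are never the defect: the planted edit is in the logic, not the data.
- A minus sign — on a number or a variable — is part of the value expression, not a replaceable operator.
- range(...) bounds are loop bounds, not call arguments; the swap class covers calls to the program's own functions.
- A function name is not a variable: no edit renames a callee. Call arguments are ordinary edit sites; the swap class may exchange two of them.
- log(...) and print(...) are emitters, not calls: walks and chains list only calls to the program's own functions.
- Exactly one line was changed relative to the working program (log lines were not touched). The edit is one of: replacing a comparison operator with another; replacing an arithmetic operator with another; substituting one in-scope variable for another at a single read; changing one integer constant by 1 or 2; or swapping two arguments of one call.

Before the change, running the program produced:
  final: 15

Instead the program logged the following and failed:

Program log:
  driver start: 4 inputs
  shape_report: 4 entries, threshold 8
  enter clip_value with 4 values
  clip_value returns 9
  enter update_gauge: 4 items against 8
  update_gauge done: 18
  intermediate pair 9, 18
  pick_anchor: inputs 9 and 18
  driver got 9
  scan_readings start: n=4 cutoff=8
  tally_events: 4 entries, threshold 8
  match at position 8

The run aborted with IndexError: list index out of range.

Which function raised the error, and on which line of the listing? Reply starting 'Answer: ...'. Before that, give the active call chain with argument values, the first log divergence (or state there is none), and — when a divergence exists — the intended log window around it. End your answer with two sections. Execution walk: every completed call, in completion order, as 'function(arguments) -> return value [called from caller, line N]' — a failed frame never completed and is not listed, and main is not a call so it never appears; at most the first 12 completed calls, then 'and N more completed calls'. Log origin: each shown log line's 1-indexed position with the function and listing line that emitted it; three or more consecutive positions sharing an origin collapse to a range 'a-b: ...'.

Answer: the error was raised in scan_readings, line 42.
Core observation: Everything matches until log position 12, which reads 'match at position 8' in place of 'match at position 3'.
Call chain: main -> scan_readings([9, -3, 9, 8], 8) (called at line 60).
First divergence: position 12 — shown 'match at position 8', intended 'match at position 3'.
Intended log window:
  10: scan_readings start: n=4 cutoff=8
  11: tally_events: 4 entries, threshold 8
  12: match at position 3
  13: stage result 24
Execution walk:
  clip_value([9, -3, 9, 8]) -> 9  [called from shape_report, line 27]
  update_gauge([9, -3, 9, 8], 8) -> 18  [called from shape_report, line 28]
  pick_anchor(9, 18) -> 9  [called from shape_report, line 30]
  shape_report([9, -3, 9, 8], 8) -> 9  [called from main, line 58]
  tally_events([9, -3, 9, 8], 8) -> 8  [called from scan_readings, line 40]
Log origins:
  1: emitted by main (line 57)
  2: emitted by shape_report (line 26)
  3: emitted by clip_value (line 2)
  4: emitted by clip_value (line 7)
  5: emitted by update_gauge (line 11)
  6: emitted by update_gauge (line 16)
  7: emitted by shape_report (line 29)
  8: emitted by pick_anchor (line 20)
  9: emitted by main (line 59)
  10: emitted by scan_readings (line 39)
  11: emitted by tally_events (line 33)
  12: emitted by scan_readings (line 41)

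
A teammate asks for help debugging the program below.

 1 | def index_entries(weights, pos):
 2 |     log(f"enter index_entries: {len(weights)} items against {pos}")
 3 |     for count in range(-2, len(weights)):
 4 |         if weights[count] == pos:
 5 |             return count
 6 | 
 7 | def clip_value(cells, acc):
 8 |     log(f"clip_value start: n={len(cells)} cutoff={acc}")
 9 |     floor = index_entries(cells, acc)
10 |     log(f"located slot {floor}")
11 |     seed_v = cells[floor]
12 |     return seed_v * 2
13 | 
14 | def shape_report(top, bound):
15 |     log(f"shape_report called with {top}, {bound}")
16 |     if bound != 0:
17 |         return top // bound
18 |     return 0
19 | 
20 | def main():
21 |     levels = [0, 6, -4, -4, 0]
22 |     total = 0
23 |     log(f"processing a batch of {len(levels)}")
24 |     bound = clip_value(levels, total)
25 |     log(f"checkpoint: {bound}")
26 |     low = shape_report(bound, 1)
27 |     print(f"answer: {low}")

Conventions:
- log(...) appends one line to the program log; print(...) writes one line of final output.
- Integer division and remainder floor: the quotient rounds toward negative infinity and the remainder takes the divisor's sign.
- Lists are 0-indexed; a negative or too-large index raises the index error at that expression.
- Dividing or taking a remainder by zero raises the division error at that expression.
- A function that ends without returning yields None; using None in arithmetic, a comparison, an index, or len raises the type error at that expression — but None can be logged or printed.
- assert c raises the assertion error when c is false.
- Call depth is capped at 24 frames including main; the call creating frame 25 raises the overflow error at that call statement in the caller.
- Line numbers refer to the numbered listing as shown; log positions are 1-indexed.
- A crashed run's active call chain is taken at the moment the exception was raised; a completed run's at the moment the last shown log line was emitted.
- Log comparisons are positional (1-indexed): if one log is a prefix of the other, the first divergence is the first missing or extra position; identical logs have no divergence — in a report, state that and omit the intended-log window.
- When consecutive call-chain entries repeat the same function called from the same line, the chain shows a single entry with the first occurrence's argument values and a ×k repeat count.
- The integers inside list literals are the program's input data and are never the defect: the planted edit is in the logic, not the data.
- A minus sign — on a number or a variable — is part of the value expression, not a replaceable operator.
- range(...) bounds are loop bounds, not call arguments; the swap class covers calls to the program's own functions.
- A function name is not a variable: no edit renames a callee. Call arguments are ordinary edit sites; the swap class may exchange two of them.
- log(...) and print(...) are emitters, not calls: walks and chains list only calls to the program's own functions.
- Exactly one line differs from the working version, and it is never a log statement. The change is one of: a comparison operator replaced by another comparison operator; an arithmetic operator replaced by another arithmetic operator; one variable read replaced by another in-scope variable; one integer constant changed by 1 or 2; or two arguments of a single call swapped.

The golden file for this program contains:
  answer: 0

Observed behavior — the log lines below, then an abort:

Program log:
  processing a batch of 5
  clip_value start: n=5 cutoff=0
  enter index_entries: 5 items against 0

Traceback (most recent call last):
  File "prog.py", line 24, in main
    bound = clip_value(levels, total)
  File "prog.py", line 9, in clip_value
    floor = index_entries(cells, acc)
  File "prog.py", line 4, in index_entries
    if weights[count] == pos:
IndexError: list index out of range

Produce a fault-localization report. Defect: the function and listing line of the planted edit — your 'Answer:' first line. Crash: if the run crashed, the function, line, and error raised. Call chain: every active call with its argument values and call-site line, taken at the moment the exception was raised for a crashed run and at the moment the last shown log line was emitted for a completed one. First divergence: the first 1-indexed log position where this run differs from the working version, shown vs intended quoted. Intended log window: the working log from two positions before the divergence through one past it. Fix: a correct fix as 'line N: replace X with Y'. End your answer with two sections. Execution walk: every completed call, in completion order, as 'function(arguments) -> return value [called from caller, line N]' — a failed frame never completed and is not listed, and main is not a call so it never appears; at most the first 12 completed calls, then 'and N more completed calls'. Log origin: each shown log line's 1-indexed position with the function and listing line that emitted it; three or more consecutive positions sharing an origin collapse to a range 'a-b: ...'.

Answer: the defect is in index_entries at line 3.
The tell: After 3 matching log lines the faulty run goes silent, while the working version continues with 'located slot 0'.
Crash: index_entries, line 4, IndexError.
Call chain: main -> clip_value([0, 6, -4, -4, 0], 0) (called at line 24) -> index_entries([0, 6, -4, -4, 0], 0) (called at line 9).
First divergence: position 4; the shown log stops at 3 lines while the working version next logs 'located slot 0'.
Intended log window:
  2: clip_value start: n=5 cutoff=0
  3: enter index_entries: 5 items against 0
  4: located slot 0
  5: checkpoint: 0
Execution walk:
  (no call completed)
Origin of each log line:
  1 — main, line 23
  2 — clip_value, line 8
  3 — index_entries, line 2
A correct fix: line 3: replace `-2` with `0`.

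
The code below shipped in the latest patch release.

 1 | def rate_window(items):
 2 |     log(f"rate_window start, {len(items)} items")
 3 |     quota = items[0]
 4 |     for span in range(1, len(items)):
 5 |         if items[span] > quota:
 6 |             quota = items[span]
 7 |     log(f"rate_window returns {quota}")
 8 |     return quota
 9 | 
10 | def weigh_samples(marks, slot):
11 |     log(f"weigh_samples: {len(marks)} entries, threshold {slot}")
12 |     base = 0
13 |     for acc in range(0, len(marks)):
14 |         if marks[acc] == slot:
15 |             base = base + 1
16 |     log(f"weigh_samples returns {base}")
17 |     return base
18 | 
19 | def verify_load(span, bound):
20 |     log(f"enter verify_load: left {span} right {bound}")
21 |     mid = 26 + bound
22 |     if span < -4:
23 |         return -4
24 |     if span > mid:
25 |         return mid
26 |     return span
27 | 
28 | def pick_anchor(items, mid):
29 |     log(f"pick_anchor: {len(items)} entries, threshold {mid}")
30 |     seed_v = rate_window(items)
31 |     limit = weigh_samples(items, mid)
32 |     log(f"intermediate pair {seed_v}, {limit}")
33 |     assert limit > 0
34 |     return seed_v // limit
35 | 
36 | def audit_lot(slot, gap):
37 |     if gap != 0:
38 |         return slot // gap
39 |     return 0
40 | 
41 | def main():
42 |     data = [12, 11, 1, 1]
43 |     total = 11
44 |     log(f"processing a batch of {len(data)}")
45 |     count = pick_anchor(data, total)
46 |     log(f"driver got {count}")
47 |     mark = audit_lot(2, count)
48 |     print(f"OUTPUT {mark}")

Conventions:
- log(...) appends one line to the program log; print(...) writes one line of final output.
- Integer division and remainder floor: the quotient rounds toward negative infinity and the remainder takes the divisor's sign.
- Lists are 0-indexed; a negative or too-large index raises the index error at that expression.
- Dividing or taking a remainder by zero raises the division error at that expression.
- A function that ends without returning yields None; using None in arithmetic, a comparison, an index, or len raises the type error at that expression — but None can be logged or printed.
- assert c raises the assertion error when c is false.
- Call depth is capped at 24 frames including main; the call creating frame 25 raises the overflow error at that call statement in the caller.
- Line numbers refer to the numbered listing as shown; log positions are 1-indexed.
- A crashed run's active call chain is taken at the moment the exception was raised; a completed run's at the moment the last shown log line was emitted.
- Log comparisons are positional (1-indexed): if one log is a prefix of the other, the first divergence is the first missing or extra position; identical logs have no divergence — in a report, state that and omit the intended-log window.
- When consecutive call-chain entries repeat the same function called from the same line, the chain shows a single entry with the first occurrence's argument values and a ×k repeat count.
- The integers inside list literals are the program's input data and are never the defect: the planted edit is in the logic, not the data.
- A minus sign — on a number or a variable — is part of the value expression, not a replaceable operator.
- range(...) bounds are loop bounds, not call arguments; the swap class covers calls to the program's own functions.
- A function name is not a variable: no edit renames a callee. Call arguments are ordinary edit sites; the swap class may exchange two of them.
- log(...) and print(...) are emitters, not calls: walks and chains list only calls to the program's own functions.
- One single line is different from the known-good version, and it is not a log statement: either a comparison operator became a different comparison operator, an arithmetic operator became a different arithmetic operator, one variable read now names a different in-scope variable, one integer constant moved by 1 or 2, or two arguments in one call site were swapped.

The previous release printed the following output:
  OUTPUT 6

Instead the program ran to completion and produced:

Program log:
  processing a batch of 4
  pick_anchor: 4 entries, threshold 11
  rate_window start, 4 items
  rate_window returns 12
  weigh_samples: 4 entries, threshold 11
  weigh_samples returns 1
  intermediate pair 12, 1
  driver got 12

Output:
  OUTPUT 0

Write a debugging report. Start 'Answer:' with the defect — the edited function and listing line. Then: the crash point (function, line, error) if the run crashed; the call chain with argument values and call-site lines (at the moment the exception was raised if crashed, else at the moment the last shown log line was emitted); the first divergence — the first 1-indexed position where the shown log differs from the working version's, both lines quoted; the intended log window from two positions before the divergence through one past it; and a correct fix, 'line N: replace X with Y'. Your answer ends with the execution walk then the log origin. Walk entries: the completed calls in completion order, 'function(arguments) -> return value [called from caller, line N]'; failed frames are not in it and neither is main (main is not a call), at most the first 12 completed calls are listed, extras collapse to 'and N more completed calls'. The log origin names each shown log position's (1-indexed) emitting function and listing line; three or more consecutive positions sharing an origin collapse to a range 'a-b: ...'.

Answer: the defect is in main at line 47.
Core observation: Log streams are identical — the defect surfaces only in the printed output.
Call chain: main.
First divergence: there is none — every log position agrees.
Execution walk:
  rate_window([12, 11, 1, 1]) -> 12  [called from pick_anchor, line 30]
  weigh_samples([12, 11, 1, 1], 11) -> 1  [called from pick_anchor, line 31]
  pick_anchor([12, 11, 1, 1], 11) -> 12  [called from main, line 45]
  audit_lot(2, 12) -> 0  [called from main, line 47]
Origin of each log line:
  1: emitted by main (line 44)
  2: emitted by pick_anchor (line 29)
  3: emitted by rate_window (line 2)
  4: emitted by rate_window (line 7)
  5: emitted by weigh_samples (line 11)
  6: emitted by weigh_samples (line 16)
  7: emitted by pick_anchor (line 32)
  8: emitted by main (line 46)
A correct fix: line 47: replace `audit_lot(2, count)` with `audit_lot(count, 2)`.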